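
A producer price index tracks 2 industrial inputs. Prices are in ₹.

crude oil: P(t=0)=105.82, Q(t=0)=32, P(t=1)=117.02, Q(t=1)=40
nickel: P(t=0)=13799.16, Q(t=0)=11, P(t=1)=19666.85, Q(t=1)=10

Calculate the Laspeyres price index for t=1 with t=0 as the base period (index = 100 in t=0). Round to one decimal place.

141.8

Laspeyres price index uses base-period quantities as weights.
ΣP(t=1)·Q(t=0) = 117.02×32 + 19666.85×11 = 3744.64 + 216335.35 = 220079.99
ΣP(t=0)·Q(t=0) = 105.82×32 + 13799.16×11 = 3386.24 + 151790.76 = 155177
Index = 220079.99 / 155177 × 100 = 141.8251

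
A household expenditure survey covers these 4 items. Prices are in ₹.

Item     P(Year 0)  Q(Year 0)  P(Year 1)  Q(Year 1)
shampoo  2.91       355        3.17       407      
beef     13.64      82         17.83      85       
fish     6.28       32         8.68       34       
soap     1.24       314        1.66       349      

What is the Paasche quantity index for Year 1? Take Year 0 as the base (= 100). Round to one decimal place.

108.7

Paasche quantity index uses current-period prices as weights.
ΣP(Year 1)·Q(Year 1) = 3.17×407 + 17.83×85 + 8.68×34 + 1.66×349 = 1290.19 + 1515.55 + 295.12 + 579.34 = 3680.2
ΣP(Year 1)·Q(Year 0) = 3.17×355 + 17.83×82 + 8.68×32 + 1.66×314 = 1125.35 + 1462.06 + 277.76 + 521.24 = 3386.41
Index = 3680.2 / 3386.41 × 100 = 108.6756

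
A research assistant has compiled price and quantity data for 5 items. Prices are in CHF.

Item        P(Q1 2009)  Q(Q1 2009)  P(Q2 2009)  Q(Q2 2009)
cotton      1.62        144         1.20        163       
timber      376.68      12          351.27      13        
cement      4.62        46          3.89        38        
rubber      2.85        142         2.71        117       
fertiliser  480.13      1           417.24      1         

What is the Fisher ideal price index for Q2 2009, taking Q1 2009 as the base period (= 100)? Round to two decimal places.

91.77

Laspeyres component (base-period weights):
ΣP(Q2 2009)Q(Q1 2009) = 1.20×144 + 351.27×12 + 3.89×46 + 2.71×142 + 417.24×1 = 172.8 + 4215.24 + 178.94 + 384.82 + 417.24 = 5369.04
ΣP(Q1 2009)Q(Q1 2009) = 1.62×144 + 376.68×12 + 4.62×46 + 2.85×142 + 480.13×1 = 233.28 + 4520.16 + 212.52 + 404.7 + 480.13 = 5850.79
L = 5369.04 / 5850.79 × 100 = 91.7661
Paasche component (current-period weights):
ΣP(Q2 2009)Q(Q2 2009) = 1.20×163 + 351.27×13 + 3.89×38 + 2.71×117 + 417.24×1 = 195.6 + 4566.51 + 147.82 + 317.07 + 417.24 = 5644.24
ΣP(Q1 2009)Q(Q2 2009) = 1.62×163 + 376.68×13 + 4.62×38 + 2.85×117 + 480.13×1 = 264.06 + 4896.84 + 175.56 + 333.45 + 480.13 = 6150.04
P = 5644.24 / 6150.04 × 100 = 91.7757
Fisher = √(L × P) = √(91.7661 × 91.7757) = 91.7709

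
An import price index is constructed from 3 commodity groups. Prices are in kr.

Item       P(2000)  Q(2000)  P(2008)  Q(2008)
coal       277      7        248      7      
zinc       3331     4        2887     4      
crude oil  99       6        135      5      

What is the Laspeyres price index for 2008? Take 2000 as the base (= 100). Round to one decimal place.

Laspeyres price index uses base-period quantities as weights.
ΣP(2008)·Q(2000) = 248×7 + 2887×4 + 135×6 = 1736 + 11548 + 810 = 14094
ΣP(2000)·Q(2000) = 277×7 + 3331×4 + 99×6 = 1939 + 13324 + 594 = 15857
Index = 14094 / 15857 × 100 = 88.8819

88.9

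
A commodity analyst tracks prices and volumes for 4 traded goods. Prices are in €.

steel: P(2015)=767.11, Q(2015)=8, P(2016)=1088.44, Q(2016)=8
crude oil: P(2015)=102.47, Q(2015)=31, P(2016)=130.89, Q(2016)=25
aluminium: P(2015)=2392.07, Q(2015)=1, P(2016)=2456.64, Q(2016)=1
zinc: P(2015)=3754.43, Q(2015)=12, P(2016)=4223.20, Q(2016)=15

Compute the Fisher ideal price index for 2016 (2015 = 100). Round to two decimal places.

115.75

Laspeyres component (base-period weights):
ΣP(2016)Q(2015) = 1088.44×8 + 130.89×31 + 2456.64×1 + 4223.20×12 = 8707.52 + 4057.59 + 2456.64 + 50678.4 = 65900.15
ΣP(2015)Q(2015) = 767.11×8 + 102.47×31 + 2392.07×1 + 3754.43×12 = 6136.88 + 3176.57 + 2392.07 + 45053.16 = 56758.68
L = 65900.15 / 56758.68 × 100 = 116.1059
Paasche component (current-period weights):
ΣP(2016)Q(2016) = 1088.44×8 + 130.89×25 + 2456.64×1 + 4223.20×15 = 8707.52 + 3272.25 + 2456.64 + 63348 = 77784.41
ΣP(2015)Q(2016) = 767.11×8 + 102.47×25 + 2392.07×1 + 3754.43×15 = 6136.88 + 2561.75 + 2392.07 + 56316.45 = 67407.15
P = 77784.41 / 67407.15 × 100 = 115.3949
Fisher = √(L × P) = √(116.1059 × 115.3949) = 115.7498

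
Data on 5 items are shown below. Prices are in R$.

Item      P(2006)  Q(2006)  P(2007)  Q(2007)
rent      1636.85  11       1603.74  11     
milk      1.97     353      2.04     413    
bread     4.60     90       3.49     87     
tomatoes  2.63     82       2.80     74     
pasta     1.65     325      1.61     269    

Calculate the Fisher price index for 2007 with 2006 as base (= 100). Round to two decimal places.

97.81

Laspeyres component (base-period weights):
ΣP(2007)Q(2006) = 1603.74×11 + 2.04×353 + 3.49×90 + 2.80×82 + 1.61×325 = 17641.14 + 720.12 + 314.1 + 229.6 + 523.25 = 19428.21
ΣP(2006)Q(2006) = 1636.85×11 + 1.97×353 + 4.60×90 + 2.63×82 + 1.65×325 = 18005.35 + 695.41 + 414 + 215.66 + 536.25 = 19866.67
L = 19428.21 / 19866.67 × 100 = 97.7930
Paasche component (current-period weights):
ΣP(2007)Q(2007) = 1603.74×11 + 2.04×413 + 3.49×87 + 2.80×74 + 1.61×269 = 17641.14 + 842.52 + 303.63 + 207.2 + 433.09 = 19427.58
ΣP(2006)Q(2007) = 1636.85×11 + 1.97×413 + 4.60×87 + 2.63×74 + 1.65×269 = 18005.35 + 813.61 + 400.2 + 194.62 + 443.85 = 19857.63
P = 19427.58 / 19857.63 × 100 = 97.8343
Fisher = √(L × P) = √(97.7930 × 97.8343) = 97.8137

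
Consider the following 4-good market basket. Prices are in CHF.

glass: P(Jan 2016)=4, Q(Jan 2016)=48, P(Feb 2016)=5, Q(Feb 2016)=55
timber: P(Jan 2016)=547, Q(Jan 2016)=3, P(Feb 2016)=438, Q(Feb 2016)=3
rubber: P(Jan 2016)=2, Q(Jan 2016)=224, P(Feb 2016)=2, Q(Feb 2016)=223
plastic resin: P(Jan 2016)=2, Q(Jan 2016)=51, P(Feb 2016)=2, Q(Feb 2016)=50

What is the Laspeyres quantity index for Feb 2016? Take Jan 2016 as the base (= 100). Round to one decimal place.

Laspeyres quantity index uses base-period prices as weights.
ΣP(Jan 2016)·Q(Feb 2016) = 4×55 + 547×3 + 2×223 + 2×50 = 220 + 1641 + 446 + 100 = 2407
ΣP(Jan 2016)·Q(Jan 2016) = 4×48 + 547×3 + 2×224 + 2×51 = 192 + 1641 + 448 + 102 = 2383
Index = 2407 / 2383 × 100 = 101.0071

101.0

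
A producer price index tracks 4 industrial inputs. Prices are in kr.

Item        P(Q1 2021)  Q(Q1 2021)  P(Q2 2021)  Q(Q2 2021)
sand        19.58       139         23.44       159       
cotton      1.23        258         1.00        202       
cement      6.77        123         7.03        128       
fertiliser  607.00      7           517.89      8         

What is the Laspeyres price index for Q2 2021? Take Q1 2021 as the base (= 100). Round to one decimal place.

98.6

Laspeyres price index uses base-period quantities as weights.
ΣP(Q2 2021)·Q(Q1 2021) = 23.44×139 + 1.00×258 + 7.03×123 + 517.89×7 = 3258.16 + 258 + 864.69 + 3625.23 = 8006.08
ΣP(Q1 2021)·Q(Q1 2021) = 19.58×139 + 1.23×258 + 6.77×123 + 607.00×7 = 2721.62 + 317.34 + 832.71 + 4249 = 8120.67
Index = 8006.08 / 8120.67 × 100 = 98.5889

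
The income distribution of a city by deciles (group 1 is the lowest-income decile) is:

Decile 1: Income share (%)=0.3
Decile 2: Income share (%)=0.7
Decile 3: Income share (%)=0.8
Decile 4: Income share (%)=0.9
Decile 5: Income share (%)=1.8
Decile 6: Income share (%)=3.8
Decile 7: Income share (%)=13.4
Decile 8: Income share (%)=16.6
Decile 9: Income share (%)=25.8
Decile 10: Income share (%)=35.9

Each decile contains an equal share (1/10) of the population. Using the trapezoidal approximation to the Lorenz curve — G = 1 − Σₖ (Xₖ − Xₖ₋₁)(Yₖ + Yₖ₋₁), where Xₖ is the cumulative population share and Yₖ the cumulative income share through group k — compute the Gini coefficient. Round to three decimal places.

Cumulative income shares Yₖ: 0.0030, 0.0100, 0.0180, 0.0270, 0.0450, 0.0830, 0.2170, 0.3830, 0.6410, 1.0000
Σ (Xₖ−Xₖ₋₁)(Yₖ+Yₖ₋₁) = (1/10)(0.0030+0.0000) + (1/10)(0.0100+0.0030) + (1/10)(0.0180+0.0100) + (1/10)(0.0270+0.0180) + (1/10)(0.0450+0.0270) + (1/10)(0.0830+0.0450) + (1/10)(0.2170+0.0830) + (1/10)(0.3830+0.2170) + (1/10)(0.6410+0.3830) + (1/10)(1.0000+0.6410)
  = 0.0003 + 0.0013 + 0.0028 + 0.0045 + 0.0072 + 0.0128 + 0.0300 + 0.0600 + 0.1024 + 0.1641 = 0.3854
G = 1 − 0.3854 = 0.6146

0.615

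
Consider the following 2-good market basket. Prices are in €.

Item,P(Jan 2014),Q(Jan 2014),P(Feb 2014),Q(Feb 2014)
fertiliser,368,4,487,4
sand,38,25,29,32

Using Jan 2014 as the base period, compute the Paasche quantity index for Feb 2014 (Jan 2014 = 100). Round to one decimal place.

107.6

Paasche quantity index uses current-period prices as weights.
ΣP(Feb 2014)·Q(Feb 2014) = 487×4 + 29×32 = 1948 + 928 = 2876
ΣP(Feb 2014)·Q(Jan 2014) = 487×4 + 29×25 = 1948 + 725 = 2673
Index = 2876 / 2673 × 100 = 107.5945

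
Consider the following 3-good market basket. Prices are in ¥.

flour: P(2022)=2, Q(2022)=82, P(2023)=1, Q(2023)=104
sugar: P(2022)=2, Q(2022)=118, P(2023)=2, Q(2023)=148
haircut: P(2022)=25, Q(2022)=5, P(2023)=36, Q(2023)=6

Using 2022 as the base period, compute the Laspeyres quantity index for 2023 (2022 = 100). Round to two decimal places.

Laspeyres quantity index uses base-period prices as weights.
ΣP(2022)·Q(2023) = 2×104 + 2×148 + 25×6 = 208 + 296 + 150 = 654
ΣP(2022)·Q(2022) = 2×82 + 2×118 + 25×5 = 164 + 236 + 125 = 525
Index = 654 / 525 × 100 = 124.5714

124.57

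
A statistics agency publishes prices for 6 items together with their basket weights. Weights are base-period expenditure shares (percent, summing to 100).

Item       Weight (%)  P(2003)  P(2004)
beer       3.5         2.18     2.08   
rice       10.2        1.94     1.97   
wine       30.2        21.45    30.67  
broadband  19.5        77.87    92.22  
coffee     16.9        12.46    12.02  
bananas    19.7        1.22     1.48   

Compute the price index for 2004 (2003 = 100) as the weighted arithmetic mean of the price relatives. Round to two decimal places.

beer: 3.5 × (2.08/2.18) = 3.5 × 0.954128 = 3.3394
rice: 10.2 × (1.97/1.94) = 10.2 × 1.015464 = 10.3577
wine: 30.2 × (30.67/21.45) = 30.2 × 1.429837 = 43.1811
broadband: 19.5 × (92.22/77.87) = 19.5 × 1.184281 = 23.0935
coffee: 16.9 × (12.02/12.46) = 16.9 × 0.964687 = 16.3032
bananas: 19.7 × (1.48/1.22) = 19.7 × 1.213115 = 23.8984
Index = Σ wᵢ·(p₁ᵢ/p₀ᵢ) = 3.3394 + 10.3577 + 43.1811 + 23.0935 + 16.3032 + 23.8984 = 120.1733

120.17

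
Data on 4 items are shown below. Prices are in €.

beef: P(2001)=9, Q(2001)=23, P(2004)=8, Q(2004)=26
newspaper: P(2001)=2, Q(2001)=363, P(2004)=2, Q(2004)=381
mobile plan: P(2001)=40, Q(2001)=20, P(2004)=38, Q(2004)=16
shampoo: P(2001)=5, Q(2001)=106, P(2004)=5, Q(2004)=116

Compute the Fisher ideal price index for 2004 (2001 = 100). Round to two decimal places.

97.30

Laspeyres component (base-period weights):
ΣP(2004)Q(2001) = 8×23 + 2×363 + 38×20 + 5×106 = 184 + 726 + 760 + 530 = 2200
ΣP(2001)Q(2001) = 9×23 + 2×363 + 40×20 + 5×106 = 207 + 726 + 800 + 530 = 2263
L = 2200 / 2263 × 100 = 97.2161
Paasche component (current-period weights):
ΣP(2004)Q(2004) = 8×26 + 2×381 + 38×16 + 5×116 = 208 + 762 + 608 + 580 = 2158
ΣP(2001)Q(2004) = 9×26 + 2×381 + 40×16 + 5×116 = 234 + 762 + 640 + 580 = 2216
P = 2158 / 2216 × 100 = 97.3827
Fisher = √(L × P) = √(97.2161 × 97.3827) = 97.2993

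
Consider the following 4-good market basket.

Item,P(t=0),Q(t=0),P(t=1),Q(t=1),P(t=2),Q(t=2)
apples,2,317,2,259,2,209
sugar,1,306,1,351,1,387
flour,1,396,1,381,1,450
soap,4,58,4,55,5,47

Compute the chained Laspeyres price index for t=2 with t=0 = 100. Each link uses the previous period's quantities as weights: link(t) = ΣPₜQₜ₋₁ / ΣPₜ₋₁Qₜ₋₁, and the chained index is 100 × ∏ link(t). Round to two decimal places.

Link t=0→t=1:
ΣP(t=1)Q(t=0) = 2×317 + 1×306 + 1×396 + 4×58 = 634 + 306 + 396 + 232 = 1568
ΣP(t=0)Q(t=0) = 2×317 + 1×306 + 1×396 + 4×58 = 634 + 306 + 396 + 232 = 1568
link = 1568/1568 = 1.000000
Link t=1→t=2:
ΣP(t=2)Q(t=1) = 2×259 + 1×351 + 1×381 + 5×55 = 518 + 351 + 381 + 275 = 1525
ΣP(t=1)Q(t=1) = 2×259 + 1×351 + 1×381 + 4×55 = 518 + 351 + 381 + 220 = 1470
link = 1525/1470 = 1.037415
Chained index = 100 × 1.000000 × 1.037415 = 103.7415

103.74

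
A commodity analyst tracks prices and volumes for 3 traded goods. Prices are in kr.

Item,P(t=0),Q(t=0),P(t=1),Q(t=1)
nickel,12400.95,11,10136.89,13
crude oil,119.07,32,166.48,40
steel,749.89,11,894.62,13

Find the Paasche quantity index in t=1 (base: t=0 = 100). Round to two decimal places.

Paasche quantity index uses current-period prices as weights.
ΣP(t=1)·Q(t=1) = 10136.89×13 + 166.48×40 + 894.62×13 = 131779.57 + 6659.2 + 11630.06 = 150068.83
ΣP(t=1)·Q(t=0) = 10136.89×11 + 166.48×32 + 894.62×11 = 111505.79 + 5327.36 + 9840.82 = 126673.97
Index = 150068.83 / 126673.97 × 100 = 118.4686

118.47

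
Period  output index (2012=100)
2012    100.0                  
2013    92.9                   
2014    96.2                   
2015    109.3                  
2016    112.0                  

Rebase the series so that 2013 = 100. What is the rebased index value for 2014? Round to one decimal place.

Rebased(2014) = 96.2 / 92.9 × 100 = 103.5522

103.6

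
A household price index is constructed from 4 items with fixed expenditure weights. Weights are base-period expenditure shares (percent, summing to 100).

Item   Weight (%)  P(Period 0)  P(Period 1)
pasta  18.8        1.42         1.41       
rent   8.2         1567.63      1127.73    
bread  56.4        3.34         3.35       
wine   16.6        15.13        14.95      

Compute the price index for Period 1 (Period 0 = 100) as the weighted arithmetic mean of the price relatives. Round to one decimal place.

pasta: 18.8 × (1.41/1.42) = 18.8 × 0.992958 = 18.6676
rent: 8.2 × (1127.73/1567.63) = 8.2 × 0.719385 = 5.8990
bread: 56.4 × (3.35/3.34) = 56.4 × 1.002994 = 56.5689
wine: 16.6 × (14.95/15.13) = 16.6 × 0.988103 = 16.4025
Index = Σ wᵢ·(p₁ᵢ/p₀ᵢ) = 18.6676 + 5.8990 + 56.5689 + 16.4025 = 97.5379

97.5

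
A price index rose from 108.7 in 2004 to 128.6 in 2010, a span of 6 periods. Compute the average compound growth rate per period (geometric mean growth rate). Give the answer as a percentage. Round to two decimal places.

Growth factor = (128.6/108.7)^(1/6) = (1.183073)^(1/6) = 1.028415
Growth rate = 1.028415 − 1 = 0.028415 = 2.8415%

2.84%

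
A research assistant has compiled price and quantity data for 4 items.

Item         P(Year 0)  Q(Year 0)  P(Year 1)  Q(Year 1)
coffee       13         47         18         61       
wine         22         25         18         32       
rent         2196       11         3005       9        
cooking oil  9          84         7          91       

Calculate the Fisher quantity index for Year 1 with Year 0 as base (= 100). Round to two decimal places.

84.35

Laspeyres component (base-period weights):
ΣP(Year 0)Q(Year 1) = 13×61 + 22×32 + 2196×9 + 9×91 = 793 + 704 + 19764 + 819 = 22080
ΣP(Year 0)Q(Year 0) = 13×47 + 22×25 + 2196×11 + 9×84 = 611 + 550 + 24156 + 756 = 26073
L = 22080 / 26073 × 100 = 84.6853
Paasche component (current-period weights):
ΣP(Year 1)Q(Year 1) = 18×61 + 18×32 + 3005×9 + 7×91 = 1098 + 576 + 27045 + 637 = 29356
ΣP(Year 1)Q(Year 0) = 18×47 + 18×25 + 3005×11 + 7×84 = 846 + 450 + 33055 + 588 = 34939
P = 29356 / 34939 × 100 = 84.0207
Fisher = √(L × P) = √(84.6853 × 84.0207) = 84.3524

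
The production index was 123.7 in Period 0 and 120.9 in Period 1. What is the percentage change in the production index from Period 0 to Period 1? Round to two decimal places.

Change = (120.9 − 123.7) / 123.7 × 100
       = -2.8 / 123.7 × 100 = -2.2635%

-2.26%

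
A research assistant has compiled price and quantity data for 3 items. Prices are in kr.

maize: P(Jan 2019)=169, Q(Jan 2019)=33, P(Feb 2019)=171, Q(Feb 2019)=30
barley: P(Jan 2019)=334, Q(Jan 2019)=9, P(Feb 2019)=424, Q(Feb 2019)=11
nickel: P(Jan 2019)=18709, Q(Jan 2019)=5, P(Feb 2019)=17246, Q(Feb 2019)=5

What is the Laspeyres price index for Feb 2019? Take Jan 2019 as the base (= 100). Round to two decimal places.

93.70

Laspeyres price index uses base-period quantities as weights.
ΣP(Feb 2019)·Q(Jan 2019) = 171×33 + 424×9 + 17246×5 = 5643 + 3816 + 86230 = 95689
ΣP(Jan 2019)·Q(Jan 2019) = 169×33 + 334×9 + 18709×5 = 5577 + 3006 + 93545 = 102128
Index = 95689 / 102128 × 100 = 93.6952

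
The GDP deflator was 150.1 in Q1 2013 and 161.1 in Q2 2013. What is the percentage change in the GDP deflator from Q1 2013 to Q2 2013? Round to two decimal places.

Change = (161.1 − 150.1) / 150.1 × 100
       = 11.0 / 150.1 × 100 = 7.3284%

7.33%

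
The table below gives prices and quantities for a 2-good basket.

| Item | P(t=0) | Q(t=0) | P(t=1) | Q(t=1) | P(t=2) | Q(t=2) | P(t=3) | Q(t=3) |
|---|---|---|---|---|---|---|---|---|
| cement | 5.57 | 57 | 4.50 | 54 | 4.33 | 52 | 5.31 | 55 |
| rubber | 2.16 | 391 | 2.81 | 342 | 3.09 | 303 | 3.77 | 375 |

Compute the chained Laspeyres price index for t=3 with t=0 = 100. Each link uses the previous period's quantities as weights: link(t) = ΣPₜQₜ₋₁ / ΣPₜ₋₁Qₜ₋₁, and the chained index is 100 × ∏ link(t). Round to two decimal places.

Link t=0→t=1:
ΣP(t=1)Q(t=0) = 4.50×57 + 2.81×391 = 256.5 + 1098.71 = 1355.21
ΣP(t=0)Q(t=0) = 5.57×57 + 2.16×391 = 317.49 + 844.56 = 1162.05
link = 1355.21/1162.05 = 1.166223
Link t=1→t=2:
ΣP(t=2)Q(t=1) = 4.33×54 + 3.09×342 = 233.82 + 1056.78 = 1290.6
ΣP(t=1)Q(t=1) = 4.50×54 + 2.81×342 = 243 + 961.02 = 1204.02
link = 1290.6/1204.02 = 1.071909
Link t=2→t=3:
ΣP(t=3)Q(t=2) = 5.31×52 + 3.77×303 = 276.12 + 1142.31 = 1418.43
ΣP(t=2)Q(t=2) = 4.33×52 + 3.09×303 = 225.16 + 936.27 = 1161.43
link = 1418.43/1161.43 = 1.221279
Chained index = 100 × 1.166223 × 1.071909 × 1.221279 = 152.6703

152.67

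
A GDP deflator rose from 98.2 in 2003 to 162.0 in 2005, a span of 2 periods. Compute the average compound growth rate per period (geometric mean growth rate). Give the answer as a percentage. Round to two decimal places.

Growth factor = (162.0/98.2)^(1/2) = (1.649695)^(1/2) = 1.284404
Growth rate = 1.284404 − 1 = 0.284404 = 28.4404%

28.44%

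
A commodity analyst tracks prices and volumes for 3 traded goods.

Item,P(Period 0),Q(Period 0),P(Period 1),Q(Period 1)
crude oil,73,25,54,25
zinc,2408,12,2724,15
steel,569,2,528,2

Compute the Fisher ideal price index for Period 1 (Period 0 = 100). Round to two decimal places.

Laspeyres component (base-period weights):
ΣP(Period 1)Q(Period 0) = 54×25 + 2724×12 + 528×2 = 1350 + 32688 + 1056 = 35094
ΣP(Period 0)Q(Period 0) = 73×25 + 2408×12 + 569×2 = 1825 + 28896 + 1138 = 31859
L = 35094 / 31859 × 100 = 110.1541
Paasche component (current-period weights):
ΣP(Period 1)Q(Period 1) = 54×25 + 2724×15 + 528×2 = 1350 + 40860 + 1056 = 43266
ΣP(Period 0)Q(Period 1) = 73×25 + 2408×15 + 569×2 = 1825 + 36120 + 1138 = 39083
P = 43266 / 39083 × 100 = 110.7029
Fisher = √(L × P) = √(110.1541 × 110.7029) = 110.4281

110.43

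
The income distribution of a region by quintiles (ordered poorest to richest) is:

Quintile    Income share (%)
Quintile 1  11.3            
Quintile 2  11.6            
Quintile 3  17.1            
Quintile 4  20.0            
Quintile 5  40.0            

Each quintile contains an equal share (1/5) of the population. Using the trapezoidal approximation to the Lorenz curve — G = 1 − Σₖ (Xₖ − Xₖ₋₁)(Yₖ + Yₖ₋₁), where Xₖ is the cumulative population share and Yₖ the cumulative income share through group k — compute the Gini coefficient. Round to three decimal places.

Cumulative income shares Yₖ: 0.1130, 0.2290, 0.4000, 0.6000, 1.0000
Σ (Xₖ−Xₖ₋₁)(Yₖ+Yₖ₋₁) = (1/5)(0.1130+0.0000) + (1/5)(0.2290+0.1130) + (1/5)(0.4000+0.2290) + (1/5)(0.6000+0.4000) + (1/5)(1.0000+0.6000)
  = 0.0226 + 0.0684 + 0.1258 + 0.2000 + 0.3200 = 0.7368
G = 1 − 0.7368 = 0.2632

0.263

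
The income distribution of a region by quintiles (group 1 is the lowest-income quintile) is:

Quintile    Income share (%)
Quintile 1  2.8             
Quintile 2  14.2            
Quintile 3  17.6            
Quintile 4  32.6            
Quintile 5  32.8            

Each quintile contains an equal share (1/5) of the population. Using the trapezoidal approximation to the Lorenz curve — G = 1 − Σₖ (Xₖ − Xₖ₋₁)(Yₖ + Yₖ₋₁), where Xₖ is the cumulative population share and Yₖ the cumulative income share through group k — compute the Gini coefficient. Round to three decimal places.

0.314

Cumulative income shares Yₖ: 0.0280, 0.1700, 0.3460, 0.6720, 1.0000
Σ (Xₖ−Xₖ₋₁)(Yₖ+Yₖ₋₁) = (1/5)(0.0280+0.0000) + (1/5)(0.1700+0.0280) + (1/5)(0.3460+0.1700) + (1/5)(0.6720+0.3460) + (1/5)(1.0000+0.6720)
  = 0.0056 + 0.0396 + 0.1032 + 0.2036 + 0.3344 = 0.6864
G = 1 − 0.6864 = 0.3136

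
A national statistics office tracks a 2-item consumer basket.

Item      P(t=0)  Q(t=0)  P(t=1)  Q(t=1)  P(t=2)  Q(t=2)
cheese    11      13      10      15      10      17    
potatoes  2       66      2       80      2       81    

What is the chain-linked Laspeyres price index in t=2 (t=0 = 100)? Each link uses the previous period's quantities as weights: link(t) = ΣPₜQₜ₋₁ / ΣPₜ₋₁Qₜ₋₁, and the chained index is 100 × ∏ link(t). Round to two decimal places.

Link t=0→t=1:
ΣP(t=1)Q(t=0) = 10×13 + 2×66 = 130 + 132 = 262
ΣP(t=0)Q(t=0) = 11×13 + 2×66 = 143 + 132 = 275
link = 262/275 = 0.952727
Link t=1→t=2:
ΣP(t=2)Q(t=1) = 10×15 + 2×80 = 150 + 160 = 310
ΣP(t=1)Q(t=1) = 10×15 + 2×80 = 150 + 160 = 310
link = 310/310 = 1.000000
Chained index = 100 × 0.952727 × 1.000000 = 95.2727

95.27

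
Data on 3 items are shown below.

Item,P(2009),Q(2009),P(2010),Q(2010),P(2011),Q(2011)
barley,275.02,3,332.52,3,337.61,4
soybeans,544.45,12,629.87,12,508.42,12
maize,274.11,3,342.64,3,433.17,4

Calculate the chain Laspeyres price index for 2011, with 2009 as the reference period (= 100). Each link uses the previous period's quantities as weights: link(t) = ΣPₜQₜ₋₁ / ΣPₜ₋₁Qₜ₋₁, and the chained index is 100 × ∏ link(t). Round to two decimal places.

102.84

Link 2009→2010:
ΣP(2010)Q(2009) = 332.52×3 + 629.87×12 + 342.64×3 = 997.56 + 7558.44 + 1027.92 = 9583.92
ΣP(2009)Q(2009) = 275.02×3 + 544.45×12 + 274.11×3 = 825.06 + 6533.4 + 822.33 = 8180.79
link = 9583.92/8180.79 = 1.171515
Link 2010→2011:
ΣP(2011)Q(2010) = 337.61×3 + 508.42×12 + 433.17×3 = 1012.83 + 6101.04 + 1299.51 = 8413.38
ΣP(2010)Q(2010) = 332.52×3 + 629.87×12 + 342.64×3 = 997.56 + 7558.44 + 1027.92 = 9583.92
link = 8413.38/9583.92 = 0.877864
Chained index = 100 × 1.171515 × 0.877864 = 102.8431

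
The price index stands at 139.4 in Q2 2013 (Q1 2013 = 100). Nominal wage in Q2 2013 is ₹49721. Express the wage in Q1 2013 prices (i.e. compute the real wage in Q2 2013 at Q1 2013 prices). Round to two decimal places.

35667.86

Real = Nominal ÷ (Index/100) = 49721 ÷ (139.4/100)
     = 49721 ÷ 1.394 = 35667.8623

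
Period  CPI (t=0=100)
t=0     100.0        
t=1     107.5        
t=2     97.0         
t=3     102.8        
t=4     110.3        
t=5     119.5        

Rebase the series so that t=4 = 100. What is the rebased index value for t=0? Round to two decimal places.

Rebased(t=0) = 100.0 / 110.3 × 100 = 90.6618

90.66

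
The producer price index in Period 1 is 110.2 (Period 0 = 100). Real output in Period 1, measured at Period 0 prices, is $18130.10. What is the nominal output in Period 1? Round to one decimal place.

19979.4

Nominal = Real × (Index/100) = 18130.10 × (110.2/100)
        = 18130.10 × 1.102 = 19979.3702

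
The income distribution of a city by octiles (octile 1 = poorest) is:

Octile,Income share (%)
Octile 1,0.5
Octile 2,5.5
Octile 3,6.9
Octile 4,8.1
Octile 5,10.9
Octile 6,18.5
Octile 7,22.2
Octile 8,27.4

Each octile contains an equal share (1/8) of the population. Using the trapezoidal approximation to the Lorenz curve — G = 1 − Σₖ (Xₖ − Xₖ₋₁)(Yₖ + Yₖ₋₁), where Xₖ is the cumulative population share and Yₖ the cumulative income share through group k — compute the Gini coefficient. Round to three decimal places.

Cumulative income shares Yₖ: 0.0050, 0.0600, 0.1290, 0.2100, 0.3190, 0.5040, 0.7260, 1.0000
Σ (Xₖ−Xₖ₋₁)(Yₖ+Yₖ₋₁) = (1/8)(0.0050+0.0000) + (1/8)(0.0600+0.0050) + (1/8)(0.1290+0.0600) + (1/8)(0.2100+0.1290) + (1/8)(0.3190+0.2100) + (1/8)(0.5040+0.3190) + (1/8)(0.7260+0.5040) + (1/8)(1.0000+0.7260)
  = 0.0006 + 0.0081 + 0.0236 + 0.0424 + 0.0661 + 0.1029 + 0.1537 + 0.2157 = 0.6132
G = 1 − 0.6132 = 0.3868

0.387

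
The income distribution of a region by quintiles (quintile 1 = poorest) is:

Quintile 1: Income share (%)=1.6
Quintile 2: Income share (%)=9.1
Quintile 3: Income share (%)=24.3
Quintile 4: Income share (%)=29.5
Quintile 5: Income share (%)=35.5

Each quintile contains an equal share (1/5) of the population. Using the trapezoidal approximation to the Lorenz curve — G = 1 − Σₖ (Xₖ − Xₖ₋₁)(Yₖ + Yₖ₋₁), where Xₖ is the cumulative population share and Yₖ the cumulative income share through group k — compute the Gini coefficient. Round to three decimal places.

Cumulative income shares Yₖ: 0.0160, 0.1070, 0.3500, 0.6450, 1.0000
Σ (Xₖ−Xₖ₋₁)(Yₖ+Yₖ₋₁) = (1/5)(0.0160+0.0000) + (1/5)(0.1070+0.0160) + (1/5)(0.3500+0.1070) + (1/5)(0.6450+0.3500) + (1/5)(1.0000+0.6450)
  = 0.0032 + 0.0246 + 0.0914 + 0.1990 + 0.3290 = 0.6472
G = 1 − 0.6472 = 0.3528

0.353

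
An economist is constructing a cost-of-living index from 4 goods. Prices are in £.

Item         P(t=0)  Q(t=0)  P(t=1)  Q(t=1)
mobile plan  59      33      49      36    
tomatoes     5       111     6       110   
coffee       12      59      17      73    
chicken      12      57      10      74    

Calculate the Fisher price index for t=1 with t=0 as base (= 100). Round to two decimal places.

Laspeyres component (base-period weights):
ΣP(t=1)Q(t=0) = 49×33 + 6×111 + 17×59 + 10×57 = 1617 + 666 + 1003 + 570 = 3856
ΣP(t=0)Q(t=0) = 59×33 + 5×111 + 12×59 + 12×57 = 1947 + 555 + 708 + 684 = 3894
L = 3856 / 3894 × 100 = 99.0241
Paasche component (current-period weights):
ΣP(t=1)Q(t=1) = 49×36 + 6×110 + 17×73 + 10×74 = 1764 + 660 + 1241 + 740 = 4405
ΣP(t=0)Q(t=1) = 59×36 + 5×110 + 12×73 + 12×74 = 2124 + 550 + 876 + 888 = 4438
P = 4405 / 4438 × 100 = 99.2564
Fisher = √(L × P) = √(99.0241 × 99.2564) = 99.1402

99.14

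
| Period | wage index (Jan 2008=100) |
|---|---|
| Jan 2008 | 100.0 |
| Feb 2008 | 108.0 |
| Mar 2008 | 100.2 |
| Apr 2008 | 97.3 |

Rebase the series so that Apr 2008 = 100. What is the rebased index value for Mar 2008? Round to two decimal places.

Rebased(Mar 2008) = 100.2 / 97.3 × 100 = 102.9805

102.98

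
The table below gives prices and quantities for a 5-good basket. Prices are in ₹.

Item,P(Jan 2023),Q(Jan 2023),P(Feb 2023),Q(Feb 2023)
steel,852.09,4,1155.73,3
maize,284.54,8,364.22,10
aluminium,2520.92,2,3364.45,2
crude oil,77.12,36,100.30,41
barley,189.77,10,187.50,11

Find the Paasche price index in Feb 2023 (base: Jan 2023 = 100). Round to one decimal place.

Paasche price index uses current-period quantities as weights.
ΣP(Feb 2023)·Q(Feb 2023) = 1155.73×3 + 364.22×10 + 3364.45×2 + 100.30×41 + 187.50×11 = 3467.19 + 3642.2 + 6728.9 + 4112.3 + 2062.5 = 20013.09
ΣP(Jan 2023)·Q(Feb 2023) = 852.09×3 + 284.54×10 + 2520.92×2 + 77.12×41 + 189.77×11 = 2556.27 + 2845.4 + 5041.84 + 3161.92 + 2087.47 = 15692.9
Index = 20013.09 / 15692.9 × 100 = 127.5296

127.5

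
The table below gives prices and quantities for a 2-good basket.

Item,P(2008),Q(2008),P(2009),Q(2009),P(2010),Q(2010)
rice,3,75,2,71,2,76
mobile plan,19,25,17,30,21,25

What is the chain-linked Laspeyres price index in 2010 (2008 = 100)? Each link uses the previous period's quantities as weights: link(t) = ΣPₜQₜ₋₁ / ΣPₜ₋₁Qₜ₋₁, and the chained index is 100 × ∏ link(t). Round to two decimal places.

Link 2008→2009:
ΣP(2009)Q(2008) = 2×75 + 17×25 = 150 + 425 = 575
ΣP(2008)Q(2008) = 3×75 + 19×25 = 225 + 475 = 700
link = 575/700 = 0.821429
Link 2009→2010:
ΣP(2010)Q(2009) = 2×71 + 21×30 = 142 + 630 = 772
ΣP(2009)Q(2009) = 2×71 + 17×30 = 142 + 510 = 652
link = 772/652 = 1.184049
Chained index = 100 × 0.821429 × 1.184049 = 97.2612

97.26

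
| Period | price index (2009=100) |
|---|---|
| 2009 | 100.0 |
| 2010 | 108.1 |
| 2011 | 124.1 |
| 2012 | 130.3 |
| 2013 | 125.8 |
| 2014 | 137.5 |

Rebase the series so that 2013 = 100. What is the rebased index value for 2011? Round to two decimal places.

Rebased(2011) = 124.1 / 125.8 × 100 = 98.6486

98.65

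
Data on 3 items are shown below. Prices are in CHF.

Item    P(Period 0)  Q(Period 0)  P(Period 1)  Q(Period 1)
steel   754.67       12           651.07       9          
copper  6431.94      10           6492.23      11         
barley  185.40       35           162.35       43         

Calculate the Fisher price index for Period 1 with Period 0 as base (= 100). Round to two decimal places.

98.36

Laspeyres component (base-period weights):
ΣP(Period 1)Q(Period 0) = 651.07×12 + 6492.23×10 + 162.35×35 = 7812.84 + 64922.3 + 5682.25 = 78417.39
ΣP(Period 0)Q(Period 0) = 754.67×12 + 6431.94×10 + 185.40×35 = 9056.04 + 64319.4 + 6489 = 79864.44
L = 78417.39 / 79864.44 × 100 = 98.1881
Paasche component (current-period weights):
ΣP(Period 1)Q(Period 1) = 651.07×9 + 6492.23×11 + 162.35×43 = 5859.63 + 71414.53 + 6981.05 = 84255.21
ΣP(Period 0)Q(Period 1) = 754.67×9 + 6431.94×11 + 185.40×43 = 6792.03 + 70751.34 + 7972.2 = 85515.57
P = 84255.21 / 85515.57 × 100 = 98.5262
Fisher = √(L × P) = √(98.1881 × 98.5262) = 98.3570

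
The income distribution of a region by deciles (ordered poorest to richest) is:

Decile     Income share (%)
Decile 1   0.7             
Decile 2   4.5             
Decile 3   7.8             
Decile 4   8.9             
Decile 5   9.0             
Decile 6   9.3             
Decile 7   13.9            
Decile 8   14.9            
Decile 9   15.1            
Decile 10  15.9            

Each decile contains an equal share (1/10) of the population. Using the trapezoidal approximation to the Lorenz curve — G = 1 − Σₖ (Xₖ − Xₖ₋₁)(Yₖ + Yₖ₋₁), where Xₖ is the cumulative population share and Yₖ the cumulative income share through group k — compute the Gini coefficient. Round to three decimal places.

Cumulative income shares Yₖ: 0.0070, 0.0520, 0.1300, 0.2190, 0.3090, 0.4020, 0.5410, 0.6900, 0.8410, 1.0000
Σ (Xₖ−Xₖ₋₁)(Yₖ+Yₖ₋₁) = (1/10)(0.0070+0.0000) + (1/10)(0.0520+0.0070) + (1/10)(0.1300+0.0520) + (1/10)(0.2190+0.1300) + (1/10)(0.3090+0.2190) + (1/10)(0.4020+0.3090) + (1/10)(0.5410+0.4020) + (1/10)(0.6900+0.5410) + (1/10)(0.8410+0.6900) + (1/10)(1.0000+0.8410)
  = 0.0007 + 0.0059 + 0.0182 + 0.0349 + 0.0528 + 0.0711 + 0.0943 + 0.1231 + 0.1531 + 0.1841 = 0.7382
G = 1 − 0.7382 = 0.2618

0.262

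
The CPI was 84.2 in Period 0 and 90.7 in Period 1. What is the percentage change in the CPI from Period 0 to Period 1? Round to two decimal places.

Change = (90.7 − 84.2) / 84.2 × 100
       = 6.5 / 84.2 × 100 = 7.7197%

7.72%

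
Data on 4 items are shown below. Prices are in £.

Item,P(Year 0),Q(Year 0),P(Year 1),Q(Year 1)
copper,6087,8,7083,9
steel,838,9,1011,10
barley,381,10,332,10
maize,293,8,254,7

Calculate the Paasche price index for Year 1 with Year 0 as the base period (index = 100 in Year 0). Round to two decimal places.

Paasche price index uses current-period quantities as weights.
ΣP(Year 1)·Q(Year 1) = 7083×9 + 1011×10 + 332×10 + 254×7 = 63747 + 10110 + 3320 + 1778 = 78955
ΣP(Year 0)·Q(Year 1) = 6087×9 + 838×10 + 381×10 + 293×7 = 54783 + 8380 + 3810 + 2051 = 69024
Index = 78955 / 69024 × 100 = 114.3877

114.39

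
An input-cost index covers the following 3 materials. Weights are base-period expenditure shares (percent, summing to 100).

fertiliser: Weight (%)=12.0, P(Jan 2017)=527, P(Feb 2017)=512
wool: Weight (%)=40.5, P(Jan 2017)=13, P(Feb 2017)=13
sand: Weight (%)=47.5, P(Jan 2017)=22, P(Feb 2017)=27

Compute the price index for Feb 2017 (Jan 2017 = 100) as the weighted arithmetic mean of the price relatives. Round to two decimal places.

fertiliser: 12.0 × (512/527) = 12.0 × 0.971537 = 11.6584
wool: 40.5 × (13/13) = 40.5 × 1.000000 = 40.5000
sand: 47.5 × (27/22) = 47.5 × 1.227273 = 58.2955
Index = Σ wᵢ·(p₁ᵢ/p₀ᵢ) = 11.6584 + 40.5000 + 58.2955 = 110.4539

110.45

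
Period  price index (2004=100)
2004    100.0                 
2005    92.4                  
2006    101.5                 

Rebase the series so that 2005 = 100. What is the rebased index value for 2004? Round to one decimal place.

108.2

Rebased(2004) = 100.0 / 92.4 × 100 = 108.2251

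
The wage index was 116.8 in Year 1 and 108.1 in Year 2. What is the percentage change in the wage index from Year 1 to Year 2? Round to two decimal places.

Change = (108.1 − 116.8) / 116.8 × 100
       = -8.7 / 116.8 × 100 = -7.4486%

-7.45%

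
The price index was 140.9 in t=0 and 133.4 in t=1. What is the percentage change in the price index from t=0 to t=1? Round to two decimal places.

-5.32%

Change = (133.4 − 140.9) / 140.9 × 100
       = -7.5 / 140.9 × 100 = -5.3229%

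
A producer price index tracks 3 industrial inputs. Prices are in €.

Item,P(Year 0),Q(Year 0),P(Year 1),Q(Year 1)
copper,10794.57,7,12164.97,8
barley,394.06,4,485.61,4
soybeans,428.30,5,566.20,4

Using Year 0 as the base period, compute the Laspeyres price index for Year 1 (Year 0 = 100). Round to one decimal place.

Laspeyres price index uses base-period quantities as weights.
ΣP(Year 1)·Q(Year 0) = 12164.97×7 + 485.61×4 + 566.20×5 = 85154.79 + 1942.44 + 2831 = 89928.23
ΣP(Year 0)·Q(Year 0) = 10794.57×7 + 394.06×4 + 428.30×5 = 75561.99 + 1576.24 + 2141.5 = 79279.73
Index = 89928.23 / 79279.73 × 100 = 113.4316

113.4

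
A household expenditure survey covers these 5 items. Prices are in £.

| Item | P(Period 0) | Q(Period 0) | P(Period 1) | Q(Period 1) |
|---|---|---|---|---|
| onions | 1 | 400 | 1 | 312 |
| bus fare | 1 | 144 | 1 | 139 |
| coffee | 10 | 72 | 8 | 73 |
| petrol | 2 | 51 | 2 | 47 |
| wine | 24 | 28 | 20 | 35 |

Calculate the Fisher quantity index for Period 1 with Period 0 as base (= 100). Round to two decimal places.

103.21

Laspeyres component (base-period weights):
ΣP(Period 0)Q(Period 1) = 1×312 + 1×139 + 10×73 + 2×47 + 24×35 = 312 + 139 + 730 + 94 + 840 = 2115
ΣP(Period 0)Q(Period 0) = 1×400 + 1×144 + 10×72 + 2×51 + 24×28 = 400 + 144 + 720 + 102 + 672 = 2038
L = 2115 / 2038 × 100 = 103.7782
Paasche component (current-period weights):
ΣP(Period 1)Q(Period 1) = 1×312 + 1×139 + 8×73 + 2×47 + 20×35 = 312 + 139 + 584 + 94 + 700 = 1829
ΣP(Period 1)Q(Period 0) = 1×400 + 1×144 + 8×72 + 2×51 + 20×28 = 400 + 144 + 576 + 102 + 560 = 1782
P = 1829 / 1782 × 100 = 102.6375
Fisher = √(L × P) = √(103.7782 × 102.6375) = 103.2063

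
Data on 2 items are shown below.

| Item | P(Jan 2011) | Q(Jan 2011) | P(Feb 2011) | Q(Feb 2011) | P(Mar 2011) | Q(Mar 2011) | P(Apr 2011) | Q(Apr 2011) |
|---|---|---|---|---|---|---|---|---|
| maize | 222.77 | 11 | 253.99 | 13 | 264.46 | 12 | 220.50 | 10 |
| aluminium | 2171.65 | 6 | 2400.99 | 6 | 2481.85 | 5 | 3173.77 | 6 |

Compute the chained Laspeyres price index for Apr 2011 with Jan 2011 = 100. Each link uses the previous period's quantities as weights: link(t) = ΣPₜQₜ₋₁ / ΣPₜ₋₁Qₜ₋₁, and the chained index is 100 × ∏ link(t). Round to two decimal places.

Link Jan 2011→Feb 2011:
ΣP(Feb 2011)Q(Jan 2011) = 253.99×11 + 2400.99×6 = 2793.89 + 14405.94 = 17199.83
ΣP(Jan 2011)Q(Jan 2011) = 222.77×11 + 2171.65×6 = 2450.47 + 13029.9 = 15480.37
link = 17199.83/15480.37 = 1.111074
Link Feb 2011→Mar 2011:
ΣP(Mar 2011)Q(Feb 2011) = 264.46×13 + 2481.85×6 = 3437.98 + 14891.1 = 18329.08
ΣP(Feb 2011)Q(Feb 2011) = 253.99×13 + 2400.99×6 = 3301.87 + 14405.94 = 17707.81
link = 18329.08/17707.81 = 1.035085
Link Mar 2011→Apr 2011:
ΣP(Apr 2011)Q(Mar 2011) = 220.50×12 + 3173.77×5 = 2646 + 15868.85 = 18514.85
ΣP(Mar 2011)Q(Mar 2011) = 264.46×12 + 2481.85×5 = 3173.52 + 12409.25 = 15582.77
link = 18514.85/15582.77 = 1.188162
Chained index = 100 × 1.111074 × 1.035085 × 1.188162 = 136.6451

136.65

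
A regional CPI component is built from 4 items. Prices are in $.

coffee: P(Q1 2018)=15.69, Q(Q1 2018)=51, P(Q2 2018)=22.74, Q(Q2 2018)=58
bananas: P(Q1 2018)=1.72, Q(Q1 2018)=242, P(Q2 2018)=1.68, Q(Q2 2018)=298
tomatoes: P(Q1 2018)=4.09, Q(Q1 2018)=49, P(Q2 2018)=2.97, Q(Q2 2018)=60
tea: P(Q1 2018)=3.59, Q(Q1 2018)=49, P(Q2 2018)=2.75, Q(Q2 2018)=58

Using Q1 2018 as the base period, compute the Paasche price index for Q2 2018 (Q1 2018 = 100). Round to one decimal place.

115.0

Paasche price index uses current-period quantities as weights.
ΣP(Q2 2018)·Q(Q2 2018) = 22.74×58 + 1.68×298 + 2.97×60 + 2.75×58 = 1318.92 + 500.64 + 178.2 + 159.5 = 2157.26
ΣP(Q1 2018)·Q(Q2 2018) = 15.69×58 + 1.72×298 + 4.09×60 + 3.59×58 = 910.02 + 512.56 + 245.4 + 208.22 = 1876.2
Index = 2157.26 / 1876.2 × 100 = 114.9803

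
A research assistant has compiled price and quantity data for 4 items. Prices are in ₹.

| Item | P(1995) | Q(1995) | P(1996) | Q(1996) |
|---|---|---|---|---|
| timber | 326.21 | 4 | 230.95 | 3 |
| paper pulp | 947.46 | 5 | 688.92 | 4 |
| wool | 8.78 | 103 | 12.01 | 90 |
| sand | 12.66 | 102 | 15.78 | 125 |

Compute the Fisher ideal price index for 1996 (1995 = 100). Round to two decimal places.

Laspeyres component (base-period weights):
ΣP(1996)Q(1995) = 230.95×4 + 688.92×5 + 12.01×103 + 15.78×102 = 923.8 + 3444.6 + 1237.03 + 1609.56 = 7214.99
ΣP(1995)Q(1995) = 326.21×4 + 947.46×5 + 8.78×103 + 12.66×102 = 1304.84 + 4737.3 + 904.34 + 1291.32 = 8237.8
L = 7214.99 / 8237.8 × 100 = 87.5839
Paasche component (current-period weights):
ΣP(1996)Q(1996) = 230.95×3 + 688.92×4 + 12.01×90 + 15.78×125 = 692.85 + 2755.68 + 1080.9 + 1972.5 = 6501.93
ΣP(1995)Q(1996) = 326.21×3 + 947.46×4 + 8.78×90 + 12.66×125 = 978.63 + 3789.84 + 790.2 + 1582.5 = 7141.17
P = 6501.93 / 7141.17 × 100 = 91.0485
Fisher = √(L × P) = √(87.5839 × 91.0485) = 89.2994

89.30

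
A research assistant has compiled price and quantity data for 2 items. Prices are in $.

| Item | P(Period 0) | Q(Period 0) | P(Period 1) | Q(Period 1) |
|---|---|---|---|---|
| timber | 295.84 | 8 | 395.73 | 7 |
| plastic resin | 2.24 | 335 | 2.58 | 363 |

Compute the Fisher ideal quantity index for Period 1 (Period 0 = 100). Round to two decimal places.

92.25

Laspeyres component (base-period weights):
ΣP(Period 0)Q(Period 1) = 295.84×7 + 2.24×363 = 2070.88 + 813.12 = 2884
ΣP(Period 0)Q(Period 0) = 295.84×8 + 2.24×335 = 2366.72 + 750.4 = 3117.12
L = 2884 / 3117.12 × 100 = 92.5213
Paasche component (current-period weights):
ΣP(Period 1)Q(Period 1) = 395.73×7 + 2.58×363 = 2770.11 + 936.54 = 3706.65
ΣP(Period 1)Q(Period 0) = 395.73×8 + 2.58×335 = 3165.84 + 864.3 = 4030.14
P = 3706.65 / 4030.14 × 100 = 91.9732
Fisher = √(L × P) = √(92.5213 × 91.9732) = 92.2469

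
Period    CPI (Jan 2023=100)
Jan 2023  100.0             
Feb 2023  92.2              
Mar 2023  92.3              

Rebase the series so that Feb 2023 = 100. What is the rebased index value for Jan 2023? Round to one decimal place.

108.5

Rebased(Jan 2023) = 100.0 / 92.2 × 100 = 108.4599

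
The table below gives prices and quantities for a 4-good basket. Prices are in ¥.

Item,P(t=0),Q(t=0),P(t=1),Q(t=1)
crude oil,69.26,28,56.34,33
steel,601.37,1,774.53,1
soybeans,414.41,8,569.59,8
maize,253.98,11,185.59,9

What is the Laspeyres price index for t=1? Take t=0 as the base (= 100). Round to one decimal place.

103.5

Laspeyres price index uses base-period quantities as weights.
ΣP(t=1)·Q(t=0) = 56.34×28 + 774.53×1 + 569.59×8 + 185.59×11 = 1577.52 + 774.53 + 4556.72 + 2041.49 = 8950.26
ΣP(t=0)·Q(t=0) = 69.26×28 + 601.37×1 + 414.41×8 + 253.98×11 = 1939.28 + 601.37 + 3315.28 + 2793.78 = 8649.71
Index = 8950.26 / 8649.71 × 100 = 103.4747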